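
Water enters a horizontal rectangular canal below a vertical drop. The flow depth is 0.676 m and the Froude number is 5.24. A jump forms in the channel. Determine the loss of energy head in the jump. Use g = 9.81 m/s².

ΔE = 5.08 m

Fr₁ = 5.24 (given).
Conjugate-depth relation: y₂/y₁ = ½[√(1 + 8Fr₁²) − 1] = ½[√220.7 − 1] = 6.93.
y₂ = 6.93 × 0.676 = 4.68 m.
V₁ = Fr₁·√(g·y₁) = 5.24×√(9.81×0.676) = 13.5 m/s; q = V₁·y₁ = 9.12 m²/s. V₂ = q/y₂ = 9.12/4.68 = 1.95 m/s. E₁ = y₁ + V₁²/2g = 9.96 m; E₂ = y₂ + V₂²/2g = 4.88 m. ΔE = E₁ − E₂ = 5.08 m.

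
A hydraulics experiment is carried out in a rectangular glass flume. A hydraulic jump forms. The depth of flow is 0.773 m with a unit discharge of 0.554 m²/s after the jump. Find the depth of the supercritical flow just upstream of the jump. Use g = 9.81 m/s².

y₁ = 0.0934 m

V₂ = q/y₂ = 0.554/0.773 = 0.717 m/s; Fr₂ = V₂/√(g·y₂) = 0.260.
From the momentum equation (using Fr₂), y₁/y₂ = ½[√(1 + 8Fr₂²) − 1] = ½[√1.542 − 1] = 0.121.
y₁ = 0.121 × 0.773 = 0.0934 m.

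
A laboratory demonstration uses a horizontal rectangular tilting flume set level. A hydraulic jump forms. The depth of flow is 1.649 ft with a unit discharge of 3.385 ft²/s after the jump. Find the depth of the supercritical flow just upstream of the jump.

V₂ = q/y₂ = 3.385/1.649 = 2.053 ft/s; Fr₂ = V₂/√(g·y₂) = 0.2817.
Applying the sequent-depth relation in reverse, y₁/y₂ = ½[√(1 + 8Fr₂²) − 1] = ½[√1.6349 − 1] = 0.1393.
y₁ = 0.1393 × 1.649 = 0.2297 ft.

y₁ = 0.2297 ft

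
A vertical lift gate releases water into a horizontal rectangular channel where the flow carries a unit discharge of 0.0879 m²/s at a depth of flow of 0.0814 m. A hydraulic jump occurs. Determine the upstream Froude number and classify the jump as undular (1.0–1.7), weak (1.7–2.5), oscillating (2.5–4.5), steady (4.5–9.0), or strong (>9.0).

Fr₁ = 1.21; undular jump

V₁ = q/y₁ = 0.0879/0.0814 = 1.08 m/s. Fr₁ = V₁/√(g·y₁) = 1.08/√(9.81×0.0814) = 1.21.
Fr₁ = 1.21 lies in the undular range.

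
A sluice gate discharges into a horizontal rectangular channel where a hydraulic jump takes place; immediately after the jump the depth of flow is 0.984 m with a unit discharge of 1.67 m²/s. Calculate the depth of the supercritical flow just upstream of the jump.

y₁ = 0.413 m

V₂ = q/y₂ = 1.67/0.984 = 1.70 m/s; Fr₂ = V₂/√(g·y₂) = 0.546.
The Bélanger relation is symmetric: y₁/y₂ = ½[√(1 + 8Fr₂²) − 1] = ½[√3.387 − 1] = 0.420.
y₁ = 0.420 × 0.984 = 0.413 m.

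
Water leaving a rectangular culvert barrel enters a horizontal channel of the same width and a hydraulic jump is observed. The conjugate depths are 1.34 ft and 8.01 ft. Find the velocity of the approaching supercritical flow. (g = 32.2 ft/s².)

For a rectangular channel the momentum equation gives q² = ½·g·y₁·y₂·(y₁ + y₂) = ½×32.2×1.34×8.01×9.35 = 1616.
q = √1616 = 40.2 ft²/s.
V₁ = q/y₁ = 40.2/1.34 = 30.0 ft/s.

V₁ = 30.0 ft/s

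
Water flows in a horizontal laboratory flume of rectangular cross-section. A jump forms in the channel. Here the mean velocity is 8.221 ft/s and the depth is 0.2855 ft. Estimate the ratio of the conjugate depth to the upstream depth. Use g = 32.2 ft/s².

Fr₁ = V₁/√(g·y₁) = 8.221/√(32.2×0.2855) = 2.711.
Sequent-depth ratio: y₂/y₁ = ½[√(1 + 8Fr₁²) − 1] = ½[√59.814 − 1] = 3.367.

y₂/y₁ = 3.367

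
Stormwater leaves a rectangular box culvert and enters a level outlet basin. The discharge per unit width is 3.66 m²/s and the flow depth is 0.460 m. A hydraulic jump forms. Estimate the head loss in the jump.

V₁ = q/y₁ = 3.66/0.460 = 7.96 m/s. Fr₁ = V₁/√(g·y₁) = 7.96/√(9.81×0.460) = 3.75.
Conjugate-depth relation: y₂/y₁ = ½[√(1 + 8Fr₁²) − 1] = ½[√113.2 − 1] = 4.82.
y₂ = 4.82 × 0.460 = 2.22 m.
V₂ = q/y₂ = 3.66/2.22 = 1.65 m/s. E₁ = y₁ + V₁²/2g = 3.69 m; E₂ = y₂ + V₂²/2g = 2.36 m. ΔE = E₁ − E₂ = 1.33 m.

ΔE = 1.33 m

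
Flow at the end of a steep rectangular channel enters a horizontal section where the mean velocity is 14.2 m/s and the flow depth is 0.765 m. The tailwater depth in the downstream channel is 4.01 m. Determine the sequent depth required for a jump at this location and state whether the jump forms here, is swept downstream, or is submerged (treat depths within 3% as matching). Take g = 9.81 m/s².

Fr₁ = V₁/√(g·y₁) = 14.2/√(9.81×0.765) = 5.18.
By Bélanger, y₂/y₁ = ½[√(1 + 8Fr₁²) − 1] = ½[√215.9 − 1] = 6.85.
y₂ = 6.85 × 0.765 = 5.24 m.
Tailwater y_tw = 4.01 m: y_tw < y₂, so the jump is swept downstream.

y₂ = 5.24 m; the jump is swept downstream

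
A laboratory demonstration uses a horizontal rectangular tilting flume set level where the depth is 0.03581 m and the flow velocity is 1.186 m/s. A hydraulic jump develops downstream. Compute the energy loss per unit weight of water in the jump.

Fr₁ = V₁/√(g·y₁) = 1.186/√(9.81×0.03581) = 2.001.
Sequent-depth ratio: y₂/y₁ = ½[√(1 + 8Fr₁²) − 1] = ½[√33.032 − 1] = 2.374.
y₂ = 2.374 × 0.03581 = 0.08500 m.
Head loss: ΔE = (y₂ − y₁)³/(4y₁y₂) = (0.08500 − 0.03581)³/(4×0.03581×0.08500) = 0.0001190/0.01218 = 0.009776 m.

ΔE = 0.009776 m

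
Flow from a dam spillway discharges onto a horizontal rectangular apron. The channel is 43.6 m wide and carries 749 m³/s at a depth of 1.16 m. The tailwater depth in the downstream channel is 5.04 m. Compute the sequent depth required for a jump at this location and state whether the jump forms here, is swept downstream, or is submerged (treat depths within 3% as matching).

q = Q/b = 749/43.6 = 17.2 m²/s; V₁ = q/y₁ = 14.8 m/s. Fr₁ = V₁/√(g·y₁) = 4.39.
From the momentum equation for a rectangular channel, y₂/y₁ = ½[√(1 + 8Fr₁²) − 1] = ½[√155.2 − 1] = 5.73.
y₂ = 5.73 × 1.16 = 6.65 m.
Tailwater y_tw = 5.04 m: y_tw < y₂, so the jump is swept downstream.

y₂ = 6.65 m; the jump is swept downstream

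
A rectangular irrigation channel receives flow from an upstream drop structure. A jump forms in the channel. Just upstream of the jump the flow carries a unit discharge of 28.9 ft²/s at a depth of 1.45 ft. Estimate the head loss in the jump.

V₁ = q/y₁ = 28.9/1.45 = 19.9 ft/s. Fr₁ = V₁/√(g·y₁) = 19.9/√(32.2×1.45) = 2.92.
Conjugate-depth relation: y₂/y₁ = ½[√(1 + 8Fr₁²) − 1] = ½[√69.07 − 1] = 3.66.
y₂ = 3.66 × 1.45 = 5.30 ft.
Head loss: ΔE = (y₂ − y₁)³/(4y₁y₂) = (5.30 − 1.45)³/(4×1.45×5.30) = 57.1/30.7 = 1.86 ft.

ΔE = 1.86 ft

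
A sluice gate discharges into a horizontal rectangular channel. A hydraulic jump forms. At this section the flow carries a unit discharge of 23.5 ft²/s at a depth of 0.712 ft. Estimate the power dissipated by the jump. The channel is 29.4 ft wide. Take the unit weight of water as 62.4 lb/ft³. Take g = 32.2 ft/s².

P = 849 hp

V₁ = q/y₁ = 23.5/0.712 = 33.0 ft/s. Fr₁ = V₁/√(g·y₁) = 33.0/√(32.2×0.712) = 6.89.
Conjugate-depth relation: y₂/y₁ = ½[√(1 + 8Fr₁²) − 1] = ½[√381.1 − 1] = 9.26.
y₂ = 9.26 × 0.712 = 6.59 ft.
Head loss: ΔE = (y₂ − y₁)³/(4y₁y₂) = (6.59 − 0.712)³/(4×0.712×6.59) = 204/18.8 = 10.8 ft.
Q = q·b = 23.5 × 29.4 = 691 cfs. P = γ·Q·ΔE/550 = 62.4 × 691 × 10.8 / 550 = 849 hp.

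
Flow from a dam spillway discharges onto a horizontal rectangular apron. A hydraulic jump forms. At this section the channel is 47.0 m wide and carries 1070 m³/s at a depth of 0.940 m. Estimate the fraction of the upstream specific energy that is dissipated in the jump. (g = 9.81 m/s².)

q = Q/b = 1070/47.0 = 22.8 m²/s; V₁ = q/y₁ = 24.2 m/s. Fr₁ = V₁/√(g·y₁) = 7.98.
By Bélanger, y₂/y₁ = ½[√(1 + 8Fr₁²) − 1] = ½[√509.9 − 1] = 10.8.
y₂ = 10.8 × 0.940 = 10.1 m.
E₁ = y₁ + V₁²/2g = 30.8 m. ΔE = (y₂ − y₁)³/(4y₁y₂) = 20.4 m. ΔE/E₁ = 20.4/30.8 = 0.663.

ΔE/E₁ = 0.663 (66.3%)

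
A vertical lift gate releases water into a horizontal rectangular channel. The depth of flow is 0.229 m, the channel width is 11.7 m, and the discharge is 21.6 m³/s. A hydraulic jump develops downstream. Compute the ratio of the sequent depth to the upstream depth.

y₂/y₁ = 7.12

q = Q/b = 21.6/11.7 = 1.85 m²/s; V₁ = q/y₁ = 8.06 m/s. Fr₁ = V₁/√(g·y₁) = 5.38.
Sequent-depth ratio: y₂/y₁ = ½[√(1 + 8Fr₁²) − 1] = ½[√232.4 − 1] = 7.12.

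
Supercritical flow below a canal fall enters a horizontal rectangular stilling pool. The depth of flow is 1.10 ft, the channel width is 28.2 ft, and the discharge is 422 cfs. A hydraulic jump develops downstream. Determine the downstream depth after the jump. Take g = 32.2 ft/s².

y₂ = 3.05 ft

q = Q/b = 422/28.2 = 15.0 ft²/s; V₁ = q/y₁ = 13.6 ft/s. Fr₁ = V₁/√(g·y₁) = 2.29.
By Bélanger, y₂/y₁ = ½[√(1 + 8Fr₁²) − 1] = ½[√42.80 − 1] = 2.77.
y₂ = 2.77 × 1.10 = 3.05 ft.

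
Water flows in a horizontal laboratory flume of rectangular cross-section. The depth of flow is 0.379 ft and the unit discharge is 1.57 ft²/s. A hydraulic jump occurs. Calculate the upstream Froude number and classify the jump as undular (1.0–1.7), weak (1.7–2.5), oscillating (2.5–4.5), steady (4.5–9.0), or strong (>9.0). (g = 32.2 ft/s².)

Fr₁ = 1.19; undular jump

V₁ = q/y₁ = 1.57/0.379 = 4.14 ft/s. Fr₁ = V₁/√(g·y₁) = 4.14/√(32.2×0.379) = 1.19.
Fr₁ = 1.19 lies in the undular range.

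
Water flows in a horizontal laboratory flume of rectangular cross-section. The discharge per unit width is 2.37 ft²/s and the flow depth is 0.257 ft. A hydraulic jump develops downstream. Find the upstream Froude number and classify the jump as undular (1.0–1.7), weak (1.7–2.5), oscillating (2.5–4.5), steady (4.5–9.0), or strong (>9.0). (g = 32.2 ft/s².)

V₁ = q/y₁ = 2.37/0.257 = 9.22 ft/s. Fr₁ = V₁/√(g·y₁) = 9.22/√(32.2×0.257) = 3.21.
Fr₁ = 3.21 lies in the oscillating range.

Fr₁ = 3.21; oscillating jump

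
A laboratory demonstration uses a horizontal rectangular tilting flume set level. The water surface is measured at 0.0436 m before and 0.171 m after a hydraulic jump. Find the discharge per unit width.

q = 0.0886 m²/s

For a rectangular channel the momentum equation gives q² = ½·g·y₁·y₂·(y₁ + y₂) = ½×9.81×0.0436×0.171×0.215 = 0.00785.
q = √0.00785 = 0.0886 m²/s.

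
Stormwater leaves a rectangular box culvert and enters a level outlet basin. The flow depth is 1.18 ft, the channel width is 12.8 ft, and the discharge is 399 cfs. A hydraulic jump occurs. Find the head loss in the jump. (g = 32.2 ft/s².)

ΔE = 5.08 ft

q = Q/b = 399/12.8 = 31.2 ft²/s; V₁ = q/y₁ = 26.4 ft/s. Fr₁ = V₁/√(g·y₁) = 4.29.
Conjugate-depth relation: y₂/y₁ = ½[√(1 + 8Fr₁²) − 1] = ½[√147.9 − 1] = 5.58.
y₂ = 5.58 × 1.18 = 6.59 ft.
V₂ = q/y₂ = 31.2/6.59 = 4.73 ft/s. E₁ = y₁ + V₁²/2g = 12.0 ft; E₂ = y₂ + V₂²/2g = 6.93 ft. ΔE = E₁ − E₂ = 5.08 ft.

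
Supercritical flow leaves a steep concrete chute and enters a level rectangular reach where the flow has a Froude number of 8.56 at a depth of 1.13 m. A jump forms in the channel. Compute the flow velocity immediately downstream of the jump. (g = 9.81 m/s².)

V₂ = 2.45 m/s

Fr₁ = 8.56 (given).
By Bélanger, y₂/y₁ = ½[√(1 + 8Fr₁²) − 1] = ½[√587.2 − 1] = 11.6.
y₂ = 11.6 × 1.13 = 13.1 m.
V₁ = Fr₁·√(g·y₁) = 8.56×√(9.81×1.13) = 28.5 m/s; q = V₁·y₁ = 32.2 m²/s.
V₂ = q/y₂ = 32.2/13.1 = 2.45 m/s.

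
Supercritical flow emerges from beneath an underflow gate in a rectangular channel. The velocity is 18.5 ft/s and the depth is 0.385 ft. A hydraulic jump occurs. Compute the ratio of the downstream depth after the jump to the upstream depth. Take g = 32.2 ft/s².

y₂/y₁ = 6.95

Fr₁ = V₁/√(g·y₁) = 18.5/√(32.2×0.385) = 5.25.
From the momentum equation for a rectangular channel, y₂/y₁ = ½[√(1 + 8Fr₁²) − 1] = ½[√221.9 − 1] = 6.95.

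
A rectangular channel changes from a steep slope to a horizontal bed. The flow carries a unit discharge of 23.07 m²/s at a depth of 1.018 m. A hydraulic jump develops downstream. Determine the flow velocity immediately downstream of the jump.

V₂ = 2.347 m/s

V₁ = q/y₁ = 23.07/1.018 = 22.66 m/s. Fr₁ = V₁/√(g·y₁) = 22.66/√(9.81×1.018) = 7.171.
Bélanger equation: y₂/y₁ = ½[√(1 + 8Fr₁²) − 1] = ½[√412.41 − 1] = 9.654.
y₂ = 9.654 × 1.018 = 9.828 m.
V₂ = q/y₂ = 23.07/9.828 = 2.347 m/s.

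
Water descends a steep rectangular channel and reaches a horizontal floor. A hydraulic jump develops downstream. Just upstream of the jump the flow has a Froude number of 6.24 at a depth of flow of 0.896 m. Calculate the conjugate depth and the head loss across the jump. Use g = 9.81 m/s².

y₂ = 7.47 m; ΔE = 10.6 m

Fr₁ = 6.24 (given).
From the momentum equation for a rectangular channel, y₂/y₁ = ½[√(1 + 8Fr₁²) − 1] = ½[√312.5 − 1] = 8.34.
y₂ = 8.34 × 0.896 = 7.47 m.
Head loss: ΔE = (y₂ − y₁)³/(4y₁y₂) = (7.47 − 0.896)³/(4×0.896×7.47) = 284/26.8 = 10.6 m.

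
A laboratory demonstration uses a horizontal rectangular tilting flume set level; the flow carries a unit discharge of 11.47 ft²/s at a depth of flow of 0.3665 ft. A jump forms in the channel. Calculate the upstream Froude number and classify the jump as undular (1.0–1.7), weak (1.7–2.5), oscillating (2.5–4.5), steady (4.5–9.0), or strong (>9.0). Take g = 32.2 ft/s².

V₁ = q/y₁ = 11.47/0.3665 = 31.30 ft/s. Fr₁ = V₁/√(g·y₁) = 31.30/√(32.2×0.3665) = 9.110.
Fr₁ = 9.110 lies in the strong range.

Fr₁ = 9.110; strong jump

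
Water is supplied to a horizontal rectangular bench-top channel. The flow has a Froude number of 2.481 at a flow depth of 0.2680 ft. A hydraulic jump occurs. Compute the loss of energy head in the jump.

Fr₁ = 2.481 (given).
By Bélanger, y₂/y₁ = ½[√(1 + 8Fr₁²) − 1] = ½[√50.243 − 1] = 3.044.
y₂ = 3.044 × 0.2680 = 0.8158 ft.
Head loss: ΔE = (y₂ − y₁)³/(4y₁y₂) = (0.8158 − 0.2680)³/(4×0.2680×0.8158) = 0.1644/0.8746 = 0.1880 ft.

ΔE = 0.1880 ft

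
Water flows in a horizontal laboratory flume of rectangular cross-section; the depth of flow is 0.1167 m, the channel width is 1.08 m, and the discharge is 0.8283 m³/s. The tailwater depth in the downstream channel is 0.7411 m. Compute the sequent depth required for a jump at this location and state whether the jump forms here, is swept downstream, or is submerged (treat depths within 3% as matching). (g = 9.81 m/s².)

q = Q/b = 0.8283/1.08 = 0.7669 m²/s; V₁ = q/y₁ = 6.572 m/s. Fr₁ = V₁/√(g·y₁) = 6.142.
Sequent-depth ratio: y₂/y₁ = ½[√(1 + 8Fr₁²) − 1] = ½[√302.81 − 1] = 8.201.
y₂ = 8.201 × 0.1167 = 0.9570 m.
Tailwater y_tw = 0.7411 m: y_tw < y₂, so the jump is swept downstream.

y₂ = 0.9570 m; the jump is swept downstream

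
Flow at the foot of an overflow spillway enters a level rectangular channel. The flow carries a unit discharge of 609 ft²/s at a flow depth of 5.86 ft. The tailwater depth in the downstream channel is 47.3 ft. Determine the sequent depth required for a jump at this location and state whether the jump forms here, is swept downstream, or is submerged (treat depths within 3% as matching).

y₂ = 59.8 ft; the jump is swept downstream

V₁ = q/y₁ = 609/5.86 = 104 ft/s. Fr₁ = V₁/√(g·y₁) = 104/√(32.2×5.86) = 7.57.
Sequent-depth ratio: y₂/y₁ = ½[√(1 + 8Fr₁²) − 1] = ½[√458.9 − 1] = 10.2.
y₂ = 10.2 × 5.86 = 59.8 ft.
Tailwater y_tw = 47.3 ft: y_tw < y₂, so the jump is swept downstream.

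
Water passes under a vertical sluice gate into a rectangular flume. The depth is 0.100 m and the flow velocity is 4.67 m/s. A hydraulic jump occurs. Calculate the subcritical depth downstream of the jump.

y₂ = 0.619 m

Fr₁ = V₁/√(g·y₁) = 4.67/√(9.81×0.100) = 4.72.
From the momentum equation for a rectangular channel, y₂/y₁ = ½[√(1 + 8Fr₁²) − 1] = ½[√178.9 − 1] = 6.19.
y₂ = 6.19 × 0.100 = 0.619 m.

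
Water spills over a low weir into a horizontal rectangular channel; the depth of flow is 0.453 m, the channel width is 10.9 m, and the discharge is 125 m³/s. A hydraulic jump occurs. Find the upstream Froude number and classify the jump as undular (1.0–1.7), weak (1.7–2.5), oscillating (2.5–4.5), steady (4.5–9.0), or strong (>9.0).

Fr₁ = 12.0; strong jump

q = Q/b = 125/10.9 = 11.5 m²/s; V₁ = q/y₁ = 25.3 m/s. Fr₁ = V₁/√(g·y₁) = 12.0.
Fr₁ = 12.0 lies in the strong range.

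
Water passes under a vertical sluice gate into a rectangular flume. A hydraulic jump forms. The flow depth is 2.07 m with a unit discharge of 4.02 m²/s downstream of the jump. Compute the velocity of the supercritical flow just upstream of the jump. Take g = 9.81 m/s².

V₁ = 6.74 m/s

V₂ = q/y₂ = 4.02/2.07 = 1.94 m/s; Fr₂ = V₂/√(g·y₂) = 0.431.
Applying the sequent-depth relation in reverse, y₁/y₂ = ½[√(1 + 8Fr₂²) − 1] = ½[√2.486 − 1] = 0.288.
y₁ = 0.288 × 2.07 = 0.597 m.
V₁ = q/y₁ = 4.02/0.597 = 6.74 m/s.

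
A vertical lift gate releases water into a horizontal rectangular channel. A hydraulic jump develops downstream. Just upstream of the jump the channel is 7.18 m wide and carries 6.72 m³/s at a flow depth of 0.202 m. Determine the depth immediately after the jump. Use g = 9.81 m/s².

q = Q/b = 6.72/7.18 = 0.936 m²/s; V₁ = q/y₁ = 4.63 m/s. Fr₁ = V₁/√(g·y₁) = 3.29.
Sequent-depth ratio: y₂/y₁ = ½[√(1 + 8Fr₁²) − 1] = ½[√87.67 − 1] = 4.18.
y₂ = 4.18 × 0.202 = 0.845 m.

y₂ = 0.845 m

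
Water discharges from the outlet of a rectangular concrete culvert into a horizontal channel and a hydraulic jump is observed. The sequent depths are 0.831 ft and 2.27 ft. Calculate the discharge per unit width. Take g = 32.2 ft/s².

For a rectangular channel the momentum equation gives q² = ½·g·y₁·y₂·(y₁ + y₂) = ½×32.2×0.831×2.27×3.10 = 94.2.
q = √94.2 = 9.70 ft²/s.

q = 9.70 ft²/s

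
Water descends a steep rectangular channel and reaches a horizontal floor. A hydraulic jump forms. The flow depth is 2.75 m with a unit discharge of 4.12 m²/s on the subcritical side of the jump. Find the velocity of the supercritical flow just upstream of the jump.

V₁ = 10.3 m/s

V₂ = q/y₂ = 4.12/2.75 = 1.50 m/s; Fr₂ = V₂/√(g·y₂) = 0.288.
The Bélanger relation is symmetric: y₁/y₂ = ½[√(1 + 8Fr₂²) − 1] = ½[√1.666 − 1] = 0.145.
y₁ = 0.145 × 2.75 = 0.400 m.
V₁ = q/y₁ = 4.12/0.400 = 10.3 m/s.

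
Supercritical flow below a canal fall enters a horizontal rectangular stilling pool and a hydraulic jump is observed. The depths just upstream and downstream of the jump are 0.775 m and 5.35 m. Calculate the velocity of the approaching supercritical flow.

V₁ = 14.4 m/s

For a rectangular channel the momentum equation gives q² = ½·g·y₁·y₂·(y₁ + y₂) = ½×9.81×0.775×5.35×6.12 = 125.
q = √125 = 11.2 m²/s.
V₁ = q/y₁ = 11.2/0.775 = 14.4 m/s.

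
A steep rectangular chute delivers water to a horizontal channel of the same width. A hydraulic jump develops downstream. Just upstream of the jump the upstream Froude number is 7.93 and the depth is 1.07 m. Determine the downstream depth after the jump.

y₂ = 11.5 m

Fr₁ = 7.93 (given).
From the momentum equation for a rectangular channel, y₂/y₁ = ½[√(1 + 8Fr₁²) − 1] = ½[√504.1 − 1] = 10.7.
y₂ = 10.7 × 1.07 = 11.5 m.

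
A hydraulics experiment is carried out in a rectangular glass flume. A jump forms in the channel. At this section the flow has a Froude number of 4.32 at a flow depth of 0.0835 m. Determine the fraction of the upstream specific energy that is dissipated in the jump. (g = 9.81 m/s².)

ΔE/E₁ = 0.427 (42.7%)

Fr₁ = 4.32 (given).
Sequent-depth ratio: y₂/y₁ = ½[√(1 + 8Fr₁²) − 1] = ½[√150.3 − 1] = 5.63.
y₂ = 5.63 × 0.0835 = 0.470 m.
E₁ = y₁(1 + Fr₁²/2) = 0.0835×(1 + 4.32²/2) = 0.863 m. ΔE = (y₂ − y₁)³/(4y₁y₂) = 0.368 m. ΔE/E₁ = 0.368/0.863 = 0.427.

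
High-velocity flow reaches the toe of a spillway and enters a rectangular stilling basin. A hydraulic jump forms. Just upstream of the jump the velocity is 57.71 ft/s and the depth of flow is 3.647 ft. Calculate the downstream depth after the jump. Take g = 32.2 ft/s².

y₂ = 25.70 ft

Fr₁ = V₁/√(g·y₁) = 57.71/√(32.2×3.647) = 5.325.
From the momentum equation for a rectangular channel, y₂/y₁ = ½[√(1 + 8Fr₁²) − 1] = ½[√227.88 − 1] = 7.048.
y₂ = 7.048 × 3.647 = 25.70 ft.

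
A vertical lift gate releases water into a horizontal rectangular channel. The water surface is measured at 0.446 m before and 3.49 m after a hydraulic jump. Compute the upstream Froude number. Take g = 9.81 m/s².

For a rectangular channel the momentum equation gives q² = ½·g·y₁·y₂·(y₁ + y₂) = ½×9.81×0.446×3.49×3.94 = 30.1.
q = √30.1 = 5.48 m²/s.
V₁ = q/y₁ = 12.3 m/s; Fr₁ = V₁/√(g·y₁) = 5.88.

Fr₁ = 5.88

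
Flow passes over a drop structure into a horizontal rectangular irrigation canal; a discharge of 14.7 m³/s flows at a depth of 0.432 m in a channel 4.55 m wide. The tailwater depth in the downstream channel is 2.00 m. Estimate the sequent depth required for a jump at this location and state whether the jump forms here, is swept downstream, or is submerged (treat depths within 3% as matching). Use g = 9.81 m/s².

y₂ = 2.01 m; the jump forms here

q = Q/b = 14.7/4.55 = 3.23 m²/s; V₁ = q/y₁ = 7.48 m/s. Fr₁ = V₁/√(g·y₁) = 3.63.
By Bélanger, y₂/y₁ = ½[√(1 + 8Fr₁²) − 1] = ½[√106.6 − 1] = 4.66.
y₂ = 4.66 × 0.432 = 2.01 m.
Tailwater y_tw = 2.00 m: y_tw ≈ y₂, so the jump forms here.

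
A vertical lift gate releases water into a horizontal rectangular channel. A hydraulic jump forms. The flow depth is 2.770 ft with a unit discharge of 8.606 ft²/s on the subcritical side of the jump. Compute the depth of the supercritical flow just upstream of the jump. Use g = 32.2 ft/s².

y₁ = 0.5068 ft

V₂ = q/y₂ = 8.606/2.770 = 3.107 ft/s; Fr₂ = V₂/√(g·y₂) = 0.3290.
The Bélanger relation is symmetric: y₁/y₂ = ½[√(1 + 8Fr₂²) − 1] = ½[√1.8658 − 1] = 0.1830.
y₁ = 0.1830 × 2.770 = 0.5068 ft.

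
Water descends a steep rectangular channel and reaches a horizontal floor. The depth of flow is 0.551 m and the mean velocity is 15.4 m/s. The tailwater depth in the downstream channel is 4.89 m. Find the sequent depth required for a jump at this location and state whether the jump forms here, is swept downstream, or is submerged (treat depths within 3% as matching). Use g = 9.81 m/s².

Fr₁ = V₁/√(g·y₁) = 15.4/√(9.81×0.551) = 6.62.
Conjugate-depth relation: y₂/y₁ = ½[√(1 + 8Fr₁²) − 1] = ½[√352.0 − 1] = 8.88.
y₂ = 8.88 × 0.551 = 4.89 m.
Tailwater y_tw = 4.89 m: y_tw ≈ y₂, so the jump forms here.

y₂ = 4.89 m; the jump forms here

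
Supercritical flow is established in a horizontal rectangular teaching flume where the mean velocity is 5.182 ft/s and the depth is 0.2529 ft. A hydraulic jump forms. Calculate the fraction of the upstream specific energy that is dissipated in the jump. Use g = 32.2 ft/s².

Fr₁ = V₁/√(g·y₁) = 5.182/√(32.2×0.2529) = 1.816.
Sequent-depth ratio: y₂/y₁ = ½[√(1 + 8Fr₁²) − 1] = ½[√27.380 − 1] = 2.116.
y₂ = 2.116 × 0.2529 = 0.5352 ft.
E₁ = y₁ + V₁²/2g = 0.6699 ft. ΔE = (y₂ − y₁)³/(4y₁y₂) = 0.04156 ft. ΔE/E₁ = 0.04156/0.6699 = 0.0620.

ΔE/E₁ = 0.0620 (6.20%)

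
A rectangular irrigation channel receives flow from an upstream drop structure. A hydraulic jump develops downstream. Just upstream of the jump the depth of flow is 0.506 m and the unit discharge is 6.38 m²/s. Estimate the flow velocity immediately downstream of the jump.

V₂ = 1.68 m/s

V₁ = q/y₁ = 6.38/0.506 = 12.6 m/s. Fr₁ = V₁/√(g·y₁) = 12.6/√(9.81×0.506) = 5.66.
From the momentum equation for a rectangular channel, y₂/y₁ = ½[√(1 + 8Fr₁²) − 1] = ½[√257.2 − 1] = 7.52.
y₂ = 7.52 × 0.506 = 3.80 m.
V₂ = q/y₂ = 6.38/3.80 = 1.68 m/s.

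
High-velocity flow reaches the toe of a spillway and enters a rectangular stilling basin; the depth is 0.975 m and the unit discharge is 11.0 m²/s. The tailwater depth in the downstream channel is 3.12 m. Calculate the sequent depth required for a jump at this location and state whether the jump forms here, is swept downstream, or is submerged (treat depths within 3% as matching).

y₂ = 4.57 m; the jump is swept downstream

V₁ = q/y₁ = 11.0/0.975 = 11.3 m/s. Fr₁ = V₁/√(g·y₁) = 11.3/√(9.81×0.975) = 3.65.
From the momentum equation for a rectangular channel, y₂/y₁ = ½[√(1 + 8Fr₁²) − 1] = ½[√107.5 − 1] = 4.68.
y₂ = 4.68 × 0.975 = 4.57 m.
Tailwater y_tw = 3.12 m: y_tw < y₂, so the jump is swept downstream.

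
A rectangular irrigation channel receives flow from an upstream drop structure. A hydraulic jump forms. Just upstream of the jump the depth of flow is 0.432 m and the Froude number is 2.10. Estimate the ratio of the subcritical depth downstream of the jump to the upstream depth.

Fr₁ = 2.10 (given).
Bélanger equation: y₂/y₁ = ½[√(1 + 8Fr₁²) − 1] = ½[√36.28 − 1] = 2.51.

y₂/y₁ = 2.51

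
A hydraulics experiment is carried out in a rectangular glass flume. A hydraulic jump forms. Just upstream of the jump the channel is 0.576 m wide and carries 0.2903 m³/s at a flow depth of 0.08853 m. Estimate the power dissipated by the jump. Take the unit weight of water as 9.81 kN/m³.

q = Q/b = 0.2903/0.576 = 0.5040 m²/s; V₁ = q/y₁ = 5.693 m/s. Fr₁ = V₁/√(g·y₁) = 6.109.
From the momentum equation for a rectangular channel, y₂/y₁ = ½[√(1 + 8Fr₁²) − 1] = ½[√299.54 − 1] = 8.154.
y₂ = 8.154 × 0.08853 = 0.7218 m.
Head loss: ΔE = (y₂ − y₁)³/(4y₁y₂) = (0.7218 − 0.08853)³/(4×0.08853×0.7218) = 0.2540/0.2556 = 0.9937 m.
P = γ·Q·ΔE = 9.81 × 0.2903 × 0.9937 = 2.830 kW.

P = 2.830 kW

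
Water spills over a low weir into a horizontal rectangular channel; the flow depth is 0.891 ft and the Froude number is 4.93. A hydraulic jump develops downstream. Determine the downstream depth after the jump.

y₂ = 5.78 ft

Fr₁ = 4.93 (given).
Bélanger equation: y₂/y₁ = ½[√(1 + 8Fr₁²) − 1] = ½[√195.4 − 1] = 6.49.
y₂ = 6.49 × 0.891 = 5.78 ft.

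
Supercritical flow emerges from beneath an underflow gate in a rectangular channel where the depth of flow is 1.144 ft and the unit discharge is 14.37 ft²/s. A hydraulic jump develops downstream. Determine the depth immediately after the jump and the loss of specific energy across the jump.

V₁ = q/y₁ = 14.37/1.144 = 12.56 ft/s. Fr₁ = V₁/√(g·y₁) = 12.56/√(32.2×1.144) = 2.070.
Conjugate-depth relation: y₂/y₁ = ½[√(1 + 8Fr₁²) − 1] = ½[√35.266 − 1] = 2.469.
y₂ = 2.469 × 1.144 = 2.825 ft.
Head loss: ΔE = (y₂ − y₁)³/(4y₁y₂) = (2.825 − 1.144)³/(4×1.144×2.825) = 4.749/12.93 = 0.3674 ft.

y₂ = 2.825 ft; ΔE = 0.3674 ft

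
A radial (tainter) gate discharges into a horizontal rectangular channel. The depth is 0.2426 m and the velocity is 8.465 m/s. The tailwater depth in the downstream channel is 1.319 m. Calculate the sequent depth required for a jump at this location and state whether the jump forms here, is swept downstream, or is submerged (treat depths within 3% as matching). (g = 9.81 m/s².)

y₂ = 1.765 m; the jump is swept downstream

Fr₁ = V₁/√(g·y₁) = 8.465/√(9.81×0.2426) = 5.487.
By Bélanger, y₂/y₁ = ½[√(1 + 8Fr₁²) − 1] = ½[√241.87 − 1] = 7.276.
y₂ = 7.276 × 0.2426 = 1.765 m.
Tailwater y_tw = 1.319 m: y_tw < y₂, so the jump is swept downstream.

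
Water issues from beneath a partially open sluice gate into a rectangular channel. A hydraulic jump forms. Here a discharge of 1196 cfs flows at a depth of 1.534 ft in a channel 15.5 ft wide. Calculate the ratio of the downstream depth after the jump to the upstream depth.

y₂/y₁ = 9.634

q = Q/b = 1196/15.5 = 77.16 ft²/s; V₁ = q/y₁ = 50.30 ft/s. Fr₁ = V₁/√(g·y₁) = 7.157.
From the momentum equation for a rectangular channel, y₂/y₁ = ½[√(1 + 8Fr₁²) − 1] = ½[√410.79 − 1] = 9.634.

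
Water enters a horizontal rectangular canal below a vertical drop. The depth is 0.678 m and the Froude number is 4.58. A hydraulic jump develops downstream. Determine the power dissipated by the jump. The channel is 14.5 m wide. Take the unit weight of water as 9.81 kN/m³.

Fr₁ = 4.58 (given).
Conjugate-depth relation: y₂/y₁ = ½[√(1 + 8Fr₁²) − 1] = ½[√168.8 − 1] = 6.00.
y₂ = 6.00 × 0.678 = 4.07 m.
Head loss: ΔE = (y₂ − y₁)³/(4y₁y₂) = (4.07 − 0.678)³/(4×0.678×4.07) = 38.9/11.0 = 3.53 m.
V₁ = Fr₁·√(g·y₁) = 4.58×√(9.81×0.678) = 11.8 m/s; q = V₁·y₁ = 8.01 m²/s. Q = q·b = 8.01 × 14.5 = 116 m³/s. P = γ·Q·ΔE = 9.81 × 116 × 3.53 = 4016 kW.

P = 4016 kW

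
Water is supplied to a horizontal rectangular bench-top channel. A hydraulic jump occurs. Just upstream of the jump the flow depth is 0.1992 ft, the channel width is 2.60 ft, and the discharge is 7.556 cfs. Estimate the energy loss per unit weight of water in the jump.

q = Q/b = 7.556/2.60 = 2.906 ft²/s; V₁ = q/y₁ = 14.59 ft/s. Fr₁ = V₁/√(g·y₁) = 5.760.
Sequent-depth ratio: y₂/y₁ = ½[√(1 + 8Fr₁²) − 1] = ½[√266.46 − 1] = 7.662.
y₂ = 7.662 × 0.1992 = 1.526 ft.
V₂ = q/y₂ = 2.906/1.526 = 1.904 ft/s. E₁ = y₁ + V₁²/2g = 3.504 ft; E₂ = y₂ + V₂²/2g = 1.583 ft. ΔE = E₁ − E₂ = 1.922 ft.

ΔE = 1.922 ft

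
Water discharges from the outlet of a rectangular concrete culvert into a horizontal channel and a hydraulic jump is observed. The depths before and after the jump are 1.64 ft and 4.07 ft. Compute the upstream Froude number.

Fr₁ = 2.08

For a rectangular channel the momentum equation gives q² = ½·g·y₁·y₂·(y₁ + y₂) = ½×32.2×1.64×4.07×5.71 = 614.
q = √614 = 24.8 ft²/s.
V₁ = q/y₁ = 15.1 ft/s; Fr₁ = V₁/√(g·y₁) = 2.08.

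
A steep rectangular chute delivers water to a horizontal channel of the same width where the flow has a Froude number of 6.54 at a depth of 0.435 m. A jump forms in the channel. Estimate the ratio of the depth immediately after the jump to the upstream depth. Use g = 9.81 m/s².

y₂/y₁ = 8.76

Fr₁ = 6.54 (given).
Conjugate-depth relation: y₂/y₁ = ½[√(1 + 8Fr₁²) − 1] = ½[√343.2 − 1] = 8.76.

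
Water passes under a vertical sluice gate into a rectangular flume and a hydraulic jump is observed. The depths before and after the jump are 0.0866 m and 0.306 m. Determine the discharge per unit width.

q = 0.226 m²/s

For a rectangular channel the momentum equation gives q² = ½·g·y₁·y₂·(y₁ + y₂) = ½×9.81×0.0866×0.306×0.393 = 0.0510.
q = √0.0510 = 0.226 m²/s.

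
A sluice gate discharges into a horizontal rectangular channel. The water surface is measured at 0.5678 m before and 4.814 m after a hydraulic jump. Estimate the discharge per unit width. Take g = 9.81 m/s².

q = 8.494 m²/s

For a rectangular channel the momentum equation gives q² = ½·g·y₁·y₂·(y₁ + y₂) = ½×9.81×0.5678×4.814×5.382 = 72.16.
q = √72.16 = 8.494 m²/s.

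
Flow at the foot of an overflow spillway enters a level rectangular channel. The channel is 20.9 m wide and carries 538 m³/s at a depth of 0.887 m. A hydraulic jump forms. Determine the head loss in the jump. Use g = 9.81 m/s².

q = Q/b = 538/20.9 = 25.7 m²/s; V₁ = q/y₁ = 29.0 m/s. Fr₁ = V₁/√(g·y₁) = 9.84.
Sequent-depth ratio: y₂/y₁ = ½[√(1 + 8Fr₁²) − 1] = ½[√775.3 − 1] = 13.4.
y₂ = 13.4 × 0.887 = 11.9 m.
V₂ = q/y₂ = 25.7/11.9 = 2.16 m/s. E₁ = y₁ + V₁²/2g = 43.8 m; E₂ = y₂ + V₂²/2g = 12.1 m. ΔE = E₁ − E₂ = 31.7 m.

ΔE = 31.7 m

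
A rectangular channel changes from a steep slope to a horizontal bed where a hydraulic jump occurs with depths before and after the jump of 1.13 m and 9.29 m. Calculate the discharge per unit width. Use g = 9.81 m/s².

For a rectangular channel the momentum equation gives q² = ½·g·y₁·y₂·(y₁ + y₂) = ½×9.81×1.13×9.29×10.4 = 537.
q = √537 = 23.2 m²/s.

q = 23.2 m²/s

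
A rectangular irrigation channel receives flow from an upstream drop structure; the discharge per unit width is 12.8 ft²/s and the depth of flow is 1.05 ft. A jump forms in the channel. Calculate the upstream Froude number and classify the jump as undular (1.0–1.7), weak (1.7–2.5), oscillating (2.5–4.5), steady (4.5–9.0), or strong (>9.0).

Fr₁ = 2.10; weak jump

V₁ = q/y₁ = 12.8/1.05 = 12.2 ft/s. Fr₁ = V₁/√(g·y₁) = 12.2/√(32.2×1.05) = 2.10.
Fr₁ = 2.10 lies in the weak range.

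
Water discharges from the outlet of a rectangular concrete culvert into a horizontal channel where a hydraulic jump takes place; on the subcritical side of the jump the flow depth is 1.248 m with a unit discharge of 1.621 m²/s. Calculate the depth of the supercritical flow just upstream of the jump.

V₂ = q/y₂ = 1.621/1.248 = 1.299 m/s; Fr₂ = V₂/√(g·y₂) = 0.3712.
The Bélanger relation is symmetric: y₁/y₂ = ½[√(1 + 8Fr₂²) − 1] = ½[√2.1024 − 1] = 0.2250.
y₁ = 0.2250 × 1.248 = 0.2808 m.

y₁ = 0.2808 m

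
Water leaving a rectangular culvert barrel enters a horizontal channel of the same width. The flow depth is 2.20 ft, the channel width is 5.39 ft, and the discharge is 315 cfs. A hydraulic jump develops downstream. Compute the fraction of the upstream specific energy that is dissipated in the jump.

q = Q/b = 315/5.39 = 58.4 ft²/s; V₁ = q/y₁ = 26.6 ft/s. Fr₁ = V₁/√(g·y₁) = 3.16.
From the momentum equation for a rectangular channel, y₂/y₁ = ½[√(1 + 8Fr₁²) − 1] = ½[√80.69 − 1] = 3.99.
y₂ = 3.99 × 2.20 = 8.78 ft.
E₁ = y₁ + V₁²/2g = 13.2 ft. ΔE = (y₂ − y₁)³/(4y₁y₂) = 3.69 ft. ΔE/E₁ = 3.69/13.2 = 0.280.

ΔE/E₁ = 0.280 (28.0%)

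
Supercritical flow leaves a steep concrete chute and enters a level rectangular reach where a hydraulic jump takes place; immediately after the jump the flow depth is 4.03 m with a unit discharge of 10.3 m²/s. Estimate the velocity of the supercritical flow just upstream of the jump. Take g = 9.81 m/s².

V₂ = q/y₂ = 10.3/4.03 = 2.56 m/s; Fr₂ = V₂/√(g·y₂) = 0.406.
The Bélanger relation is symmetric: y₁/y₂ = ½[√(1 + 8Fr₂²) − 1] = ½[√2.322 − 1] = 0.262.
y₁ = 0.262 × 4.03 = 1.06 m.
V₁ = q/y₁ = 10.3/1.06 = 9.76 m/s.

V₁ = 9.76 m/s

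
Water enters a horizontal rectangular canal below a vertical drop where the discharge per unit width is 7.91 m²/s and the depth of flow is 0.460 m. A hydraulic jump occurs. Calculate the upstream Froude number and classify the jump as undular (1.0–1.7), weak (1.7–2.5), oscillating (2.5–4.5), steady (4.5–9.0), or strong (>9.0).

V₁ = q/y₁ = 7.91/0.460 = 17.2 m/s. Fr₁ = V₁/√(g·y₁) = 17.2/√(9.81×0.460) = 8.09.
Fr₁ = 8.09 lies in the steady range.

Fr₁ = 8.09; steady jump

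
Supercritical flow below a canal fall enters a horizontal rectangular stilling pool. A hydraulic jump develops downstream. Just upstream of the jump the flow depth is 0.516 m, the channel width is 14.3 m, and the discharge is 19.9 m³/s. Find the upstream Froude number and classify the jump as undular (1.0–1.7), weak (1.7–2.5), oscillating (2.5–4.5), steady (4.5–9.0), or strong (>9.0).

q = Q/b = 19.9/14.3 = 1.39 m²/s; V₁ = q/y₁ = 2.70 m/s. Fr₁ = V₁/√(g·y₁) = 1.20.
Fr₁ = 1.20 lies in the undular range.

Fr₁ = 1.20; undular jump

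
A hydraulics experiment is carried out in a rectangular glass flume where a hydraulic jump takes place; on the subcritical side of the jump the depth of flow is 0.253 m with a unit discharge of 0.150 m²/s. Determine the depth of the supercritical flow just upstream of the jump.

y₁ = 0.0583 m

V₂ = q/y₂ = 0.150/0.253 = 0.593 m/s; Fr₂ = V₂/√(g·y₂) = 0.376.
Applying the sequent-depth relation in reverse, y₁/y₂ = ½[√(1 + 8Fr₂²) − 1] = ½[√2.133 − 1] = 0.230.
y₁ = 0.230 × 0.253 = 0.0583 m.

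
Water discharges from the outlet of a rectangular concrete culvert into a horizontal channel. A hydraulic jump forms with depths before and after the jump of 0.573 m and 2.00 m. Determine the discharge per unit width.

For a rectangular channel the momentum equation gives q² = ½·g·y₁·y₂·(y₁ + y₂) = ½×9.81×0.573×2.00×2.57 = 14.5.
q = √14.5 = 3.80 m²/s.

q = 3.80 m²/s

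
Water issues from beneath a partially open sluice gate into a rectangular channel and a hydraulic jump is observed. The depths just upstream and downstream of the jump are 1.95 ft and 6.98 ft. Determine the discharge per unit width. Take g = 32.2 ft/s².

q = 44.2 ft²/s

For a rectangular channel the momentum equation gives q² = ½·g·y₁·y₂·(y₁ + y₂) = ½×32.2×1.95×6.98×8.93 = 1957.
q = √1957 = 44.2 ft²/s.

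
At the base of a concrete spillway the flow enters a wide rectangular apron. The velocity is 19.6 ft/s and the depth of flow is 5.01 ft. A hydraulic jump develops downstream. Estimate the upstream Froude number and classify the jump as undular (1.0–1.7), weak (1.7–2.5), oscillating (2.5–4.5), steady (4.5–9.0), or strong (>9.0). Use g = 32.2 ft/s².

Fr₁ = 1.54; undular jump

Fr₁ = V₁/√(g·y₁) = 19.6/√(32.2×5.01) = 1.54.
Fr₁ = 1.54 lies in the undular range.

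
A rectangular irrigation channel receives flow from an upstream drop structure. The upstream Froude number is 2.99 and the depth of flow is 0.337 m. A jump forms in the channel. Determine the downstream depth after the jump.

y₂ = 1.27 m

Fr₁ = 2.99 (given).
Bélanger equation: y₂/y₁ = ½[√(1 + 8Fr₁²) − 1] = ½[√72.52 − 1] = 3.76.
y₂ = 3.76 × 0.337 = 1.27 m.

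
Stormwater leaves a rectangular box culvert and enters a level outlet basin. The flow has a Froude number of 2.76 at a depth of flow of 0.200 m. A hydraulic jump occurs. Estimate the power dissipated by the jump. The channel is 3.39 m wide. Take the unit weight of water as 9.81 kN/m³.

P = 5.40 kW

Fr₁ = 2.76 (given).
Sequent-depth ratio: y₂/y₁ = ½[√(1 + 8Fr₁²) − 1] = ½[√61.94 − 1] = 3.44.
y₂ = 3.44 × 0.200 = 0.687 m.
V₁ = Fr₁·√(g·y₁) = 2.76×√(9.81×0.200) = 3.87 m/s; q = V₁·y₁ = 0.773 m²/s. V₂ = q/y₂ = 0.773/0.687 = 1.13 m/s. E₁ = y₁ + V₁²/2g = 0.962 m; E₂ = y₂ + V₂²/2g = 0.752 m. ΔE = E₁ − E₂ = 0.210 m.
Q = q·b = 0.773 × 3.39 = 2.62 m³/s. P = γ·Q·ΔE = 9.81 × 2.62 × 0.210 = 5.40 kW.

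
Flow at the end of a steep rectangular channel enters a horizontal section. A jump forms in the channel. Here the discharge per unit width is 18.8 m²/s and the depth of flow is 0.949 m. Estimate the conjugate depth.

V₁ = q/y₁ = 18.8/0.949 = 19.8 m/s. Fr₁ = V₁/√(g·y₁) = 19.8/√(9.81×0.949) = 6.49.
Conjugate-depth relation: y₂/y₁ = ½[√(1 + 8Fr₁²) − 1] = ½[√338.2 − 1] = 8.70.
y₂ = 8.70 × 0.949 = 8.25 m.

y₂ = 8.25 m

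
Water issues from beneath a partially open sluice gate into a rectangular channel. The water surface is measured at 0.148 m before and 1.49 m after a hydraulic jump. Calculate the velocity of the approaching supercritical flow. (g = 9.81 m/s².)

For a rectangular channel the momentum equation gives q² = ½·g·y₁·y₂·(y₁ + y₂) = ½×9.81×0.148×1.49×1.64 = 1.77.
q = √1.77 = 1.33 m²/s.
V₁ = q/y₁ = 1.33/0.148 = 8.99 m/s.

V₁ = 8.99 m/s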